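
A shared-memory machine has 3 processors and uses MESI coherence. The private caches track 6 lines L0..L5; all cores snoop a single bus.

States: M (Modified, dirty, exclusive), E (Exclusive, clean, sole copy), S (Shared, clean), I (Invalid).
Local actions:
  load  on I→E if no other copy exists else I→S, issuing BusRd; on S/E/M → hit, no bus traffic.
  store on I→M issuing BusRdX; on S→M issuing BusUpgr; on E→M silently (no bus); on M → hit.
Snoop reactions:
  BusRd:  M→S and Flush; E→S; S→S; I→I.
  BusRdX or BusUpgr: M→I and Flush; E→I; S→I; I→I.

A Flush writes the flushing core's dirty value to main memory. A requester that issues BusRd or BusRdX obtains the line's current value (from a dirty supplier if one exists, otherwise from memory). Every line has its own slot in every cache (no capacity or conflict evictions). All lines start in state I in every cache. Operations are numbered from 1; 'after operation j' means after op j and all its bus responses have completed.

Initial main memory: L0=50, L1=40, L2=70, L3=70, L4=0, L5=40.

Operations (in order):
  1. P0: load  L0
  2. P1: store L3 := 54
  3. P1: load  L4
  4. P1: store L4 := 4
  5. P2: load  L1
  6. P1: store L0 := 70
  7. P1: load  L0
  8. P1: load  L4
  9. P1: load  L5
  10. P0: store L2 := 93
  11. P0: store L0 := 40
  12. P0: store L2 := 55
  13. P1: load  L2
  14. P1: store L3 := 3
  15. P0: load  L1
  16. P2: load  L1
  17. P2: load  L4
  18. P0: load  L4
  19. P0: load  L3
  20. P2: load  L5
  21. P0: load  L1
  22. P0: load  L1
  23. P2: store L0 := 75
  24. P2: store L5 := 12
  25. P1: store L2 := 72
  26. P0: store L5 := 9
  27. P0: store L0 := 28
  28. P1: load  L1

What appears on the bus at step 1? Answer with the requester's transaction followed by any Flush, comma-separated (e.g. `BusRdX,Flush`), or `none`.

bus = BusRd

  op1 P0: load  L0 → E/I/I on L0; bus BusRd; mem=50
  op2 P1: store L3 := 54 → I/M/I on L3; bus BusRdX; mem=70
  op3 P1: load  L4 → I/E/I on L4; bus BusRd; mem=0
  op4 P1: store L4 := 4 → I/M/I on L4; bus (none); mem=0
  op5 P2: load  L1 → I/I/E on L1; bus BusRd; mem=40
  op6 P1: store L0 := 70 → I/M/I on L0; bus BusRdX; mem=50
  op7 P1: load  L0 → I/M/I on L0; bus (none); mem=50
  op8 P1: load  L4 → I/M/I on L4; bus (none); mem=0
  op9 P1: load  L5 → I/E/I on L5; bus BusRd; mem=40
  op10 P0: store L2 := 93 → M/I/I on L2; bus BusRdX; mem=70
  op11 P0: store L0 := 40 → M/I/I on L0; bus BusRdX Flush; mem=70
  op12 P0: store L2 := 55 → M/I/I on L2; bus (none); mem=70
  op13 P1: load  L2 → S/S/I on L2; bus BusRd Flush; mem=55
  op14 P1: store L3 := 3 → I/M/I on L3; bus (none); mem=70
  op15 P0: load  L1 → S/I/S on L1; bus BusRd; mem=40
  op16 P2: load  L1 → S/I/S on L1; bus (none); mem=40
  op17 P2: load  L4 → I/S/S on L4; bus BusRd Flush; mem=4
  op18 P0: load  L4 → S/S/S on L4; bus BusRd; mem=4
  op19 P0: load  L3 → S/S/I on L3; bus BusRd Flush; mem=3
  op20 P2: load  L5 → I/S/S on L5; bus BusRd; mem=40
  op21 P0: load  L1 → S/I/S on L1; bus (none); mem=40
  op22 P0: load  L1 → S/I/S on L1; bus (none); mem=40
  op23 P2: store L0 := 75 → I/I/M on L0; bus BusRdX Flush; mem=40
  op24 P2: store L5 := 12 → I/I/M on L5; bus BusUpgr; mem=40
  op25 P1: store L2 := 72 → I/M/I on L2; bus BusUpgr; mem=55
  op26 P0: store L5 := 9 → M/I/I on L5; bus BusRdX Flush; mem=12
  op27 P0: store L0 := 28 → M/I/I on L0; bus BusRdX Flush; mem=75
  op28 P1: load  L1 → S/S/S on L1; bus BusRd; mem=40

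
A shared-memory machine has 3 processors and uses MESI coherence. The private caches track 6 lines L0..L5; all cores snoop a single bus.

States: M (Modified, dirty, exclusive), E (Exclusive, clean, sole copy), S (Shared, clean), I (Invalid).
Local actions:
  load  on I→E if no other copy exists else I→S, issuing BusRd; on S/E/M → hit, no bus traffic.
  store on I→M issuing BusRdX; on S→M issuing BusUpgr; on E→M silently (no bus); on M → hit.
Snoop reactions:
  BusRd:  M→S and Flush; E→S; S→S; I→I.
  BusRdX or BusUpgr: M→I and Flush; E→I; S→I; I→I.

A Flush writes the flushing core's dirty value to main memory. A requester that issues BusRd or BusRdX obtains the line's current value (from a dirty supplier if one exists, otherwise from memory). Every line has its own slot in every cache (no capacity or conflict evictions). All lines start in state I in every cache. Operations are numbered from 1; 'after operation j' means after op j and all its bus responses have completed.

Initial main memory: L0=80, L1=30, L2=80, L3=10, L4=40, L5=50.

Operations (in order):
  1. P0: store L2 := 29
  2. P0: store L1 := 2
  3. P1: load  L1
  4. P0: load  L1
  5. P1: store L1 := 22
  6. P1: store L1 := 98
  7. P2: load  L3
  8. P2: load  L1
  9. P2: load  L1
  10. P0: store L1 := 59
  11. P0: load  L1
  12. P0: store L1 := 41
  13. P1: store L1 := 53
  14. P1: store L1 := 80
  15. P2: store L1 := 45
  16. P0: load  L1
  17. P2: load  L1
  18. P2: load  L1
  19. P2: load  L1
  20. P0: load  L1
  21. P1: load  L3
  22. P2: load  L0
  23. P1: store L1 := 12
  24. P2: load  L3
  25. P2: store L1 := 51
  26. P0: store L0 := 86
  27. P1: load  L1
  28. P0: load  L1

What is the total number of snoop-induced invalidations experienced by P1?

step 1: P0: store L2 := 29  ⟶  MII  (L2)  txn=BusRdX  M[L2]=80
step 2: P0: store L1 := 2  ⟶  MII  (L1)  txn=BusRdX  M[L1]=30
step 3: P1: load  L1  ⟶  SSI  (L1)  txn=BusRd+Flush  M[L1]=2
step 4: P0: load  L1  ⟶  SSI  (L1)  txn=∅  M[L1]=2
step 5: P1: store L1 := 22  ⟶  IMI  (L1)  txn=BusUpgr  M[L1]=2
step 6: P1: store L1 := 98  ⟶  IMI  (L1)  txn=∅  M[L1]=2
step 7: P2: load  L3  ⟶  IIE  (L3)  txn=BusRd  M[L3]=10
step 8: P2: load  L1  ⟶  ISS  (L1)  txn=BusRd+Flush  M[L1]=98
step 9: P2: load  L1  ⟶  ISS  (L1)  txn=∅  M[L1]=98
step 10: P0: store L1 := 59  ⟶  MII  (L1)  txn=BusRdX  M[L1]=98
step 11: P0: load  L1  ⟶  MII  (L1)  txn=∅  M[L1]=98
step 12: P0: store L1 := 41  ⟶  MII  (L1)  txn=∅  M[L1]=98
step 13: P1: store L1 := 53  ⟶  IMI  (L1)  txn=BusRdX+Flush  M[L1]=41
step 14: P1: store L1 := 80  ⟶  IMI  (L1)  txn=∅  M[L1]=41
step 15: P2: store L1 := 45  ⟶  IIM  (L1)  txn=BusRdX+Flush  M[L1]=80
step 16: P0: load  L1  ⟶  SIS  (L1)  txn=BusRd+Flush  M[L1]=45
step 17: P2: load  L1  ⟶  SIS  (L1)  txn=∅  M[L1]=45
step 18: P2: load  L1  ⟶  SIS  (L1)  txn=∅  M[L1]=45
step 19: P2: load  L1  ⟶  SIS  (L1)  txn=∅  M[L1]=45
step 20: P0: load  L1  ⟶  SIS  (L1)  txn=∅  M[L1]=45
step 21: P1: load  L3  ⟶  ISS  (L3)  txn=BusRd  M[L3]=10
step 22: P2: load  L0  ⟶  IIE  (L0)  txn=BusRd  M[L0]=80
step 23: P1: store L1 := 12  ⟶  IMI  (L1)  txn=BusRdX  M[L1]=45
step 24: P2: load  L3  ⟶  ISS  (L3)  txn=∅  M[L3]=10
step 25: P2: store L1 := 51  ⟶  IIM  (L1)  txn=BusRdX+Flush  M[L1]=12
step 26: P0: store L0 := 86  ⟶  MII  (L0)  txn=BusRdX  M[L0]=80
step 27: P1: load  L1  ⟶  ISS  (L1)  txn=BusRd+Flush  M[L1]=51
step 28: P0: load  L1  ⟶  SSS  (L1)  txn=BusRd  M[L1]=51

invalidations = 3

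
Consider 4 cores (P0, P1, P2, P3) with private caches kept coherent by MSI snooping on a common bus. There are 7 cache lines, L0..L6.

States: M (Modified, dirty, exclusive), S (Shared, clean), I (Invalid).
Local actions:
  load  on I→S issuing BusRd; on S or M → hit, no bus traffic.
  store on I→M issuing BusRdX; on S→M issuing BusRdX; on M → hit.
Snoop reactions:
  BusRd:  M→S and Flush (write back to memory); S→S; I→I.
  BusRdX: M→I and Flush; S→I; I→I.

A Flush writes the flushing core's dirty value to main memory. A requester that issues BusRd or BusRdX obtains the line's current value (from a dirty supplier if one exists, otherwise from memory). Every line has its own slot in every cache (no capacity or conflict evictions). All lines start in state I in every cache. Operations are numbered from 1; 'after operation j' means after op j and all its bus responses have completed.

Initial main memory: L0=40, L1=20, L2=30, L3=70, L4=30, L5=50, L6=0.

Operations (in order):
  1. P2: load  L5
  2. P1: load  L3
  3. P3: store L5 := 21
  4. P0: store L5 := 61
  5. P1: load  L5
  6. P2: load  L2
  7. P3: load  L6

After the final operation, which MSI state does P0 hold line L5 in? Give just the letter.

state = S

  op1 P2: load  L5 → I/I/S/I on L5; bus BusRd; mem=50
  op2 P1: load  L3 → I/S/I/I on L3; bus BusRd; mem=70
  op3 P3: store L5 := 21 → I/I/I/M on L5; bus BusRdX; mem=50
  op4 P0: store L5 := 61 → M/I/I/I on L5; bus BusRdX Flush; mem=21
  op5 P1: load  L5 → S/S/I/I on L5; bus BusRd Flush; mem=61
  op6 P2: load  L2 → I/I/S/I on L2; bus BusRd; mem=30
  op7 P3: load  L6 → I/I/I/S on L6; bus BusRd; mem=0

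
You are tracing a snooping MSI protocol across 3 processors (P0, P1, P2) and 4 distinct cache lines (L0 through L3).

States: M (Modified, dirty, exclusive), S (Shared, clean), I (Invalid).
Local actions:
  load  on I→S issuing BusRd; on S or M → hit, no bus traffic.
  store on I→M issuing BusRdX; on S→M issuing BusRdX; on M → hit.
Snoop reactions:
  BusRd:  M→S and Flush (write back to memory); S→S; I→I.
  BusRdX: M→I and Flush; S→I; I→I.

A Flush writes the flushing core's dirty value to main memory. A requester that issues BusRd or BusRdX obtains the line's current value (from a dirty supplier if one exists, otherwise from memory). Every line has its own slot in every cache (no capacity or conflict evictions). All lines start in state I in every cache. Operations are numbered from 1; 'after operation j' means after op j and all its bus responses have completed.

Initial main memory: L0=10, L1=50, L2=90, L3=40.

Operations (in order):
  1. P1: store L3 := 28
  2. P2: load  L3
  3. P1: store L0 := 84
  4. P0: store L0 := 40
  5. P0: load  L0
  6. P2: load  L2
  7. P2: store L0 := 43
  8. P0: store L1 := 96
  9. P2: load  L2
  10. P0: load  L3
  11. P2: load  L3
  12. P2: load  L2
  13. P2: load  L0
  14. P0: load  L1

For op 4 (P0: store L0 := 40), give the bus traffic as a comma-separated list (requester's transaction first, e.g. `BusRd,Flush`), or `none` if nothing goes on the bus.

[1] P1: store L3 := 28 | P0:I, P1:M(28), P2:I | bus: BusRdX
[2] P2: load  L3 | P0:I, P1:S(28), P2:S(28) | bus: BusRd,Flush
[3] P1: store L0 := 84 | P0:I, P1:M(84), P2:I | bus: BusRdX
[4] P0: store L0 := 40 | P0:M(40), P1:I, P2:I | bus: BusRdX,Flush
[5] P0: load  L0 | P0:M(40), P1:I, P2:I | bus: none
[6] P2: load  L2 | P0:I, P1:I, P2:S(90) | bus: BusRd
[7] P2: store L0 := 43 | P0:I, P1:I, P2:M(43) | bus: BusRdX,Flush
[8] P0: store L1 := 96 | P0:M(96), P1:I, P2:I | bus: BusRdX
[9] P2: load  L2 | P0:I, P1:I, P2:S(90) | bus: none
[10] P0: load  L3 | P0:S(28), P1:S(28), P2:S(28) | bus: BusRd
[11] P2: load  L3 | P0:S(28), P1:S(28), P2:S(28) | bus: none
[12] P2: load  L2 | P0:I, P1:I, P2:S(90) | bus: none
[13] P2: load  L0 | P0:I, P1:I, P2:M(43) | bus: none
[14] P0: load  L1 | P0:M(96), P1:I, P2:I | bus: none

bus = BusRdX,Flush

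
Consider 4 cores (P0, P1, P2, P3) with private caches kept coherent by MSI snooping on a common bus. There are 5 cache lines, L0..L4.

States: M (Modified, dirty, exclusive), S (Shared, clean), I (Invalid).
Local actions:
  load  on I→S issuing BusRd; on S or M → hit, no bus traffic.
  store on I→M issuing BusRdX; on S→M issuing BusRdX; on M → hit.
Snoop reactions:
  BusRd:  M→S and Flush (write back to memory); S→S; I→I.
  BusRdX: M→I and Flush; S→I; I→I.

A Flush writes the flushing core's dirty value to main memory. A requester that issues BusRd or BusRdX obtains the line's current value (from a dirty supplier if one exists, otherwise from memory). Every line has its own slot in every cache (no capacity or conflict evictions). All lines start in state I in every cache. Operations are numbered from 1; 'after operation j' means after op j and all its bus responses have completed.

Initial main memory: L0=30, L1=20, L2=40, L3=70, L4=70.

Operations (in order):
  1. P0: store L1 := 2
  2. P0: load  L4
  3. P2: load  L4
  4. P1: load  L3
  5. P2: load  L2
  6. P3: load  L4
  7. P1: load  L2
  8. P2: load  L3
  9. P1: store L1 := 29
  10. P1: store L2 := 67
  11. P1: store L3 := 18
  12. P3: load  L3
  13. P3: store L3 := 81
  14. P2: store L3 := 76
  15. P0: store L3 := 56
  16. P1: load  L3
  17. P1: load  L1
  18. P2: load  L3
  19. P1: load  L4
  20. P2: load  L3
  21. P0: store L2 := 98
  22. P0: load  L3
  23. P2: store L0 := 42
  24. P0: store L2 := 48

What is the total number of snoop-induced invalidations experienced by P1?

invalidations = 2

1. P0: store L1 := 2  bus=[BusRdX]  L1: P0=M P1=I P2=I P3=I  mem[L1]=20
2. P0: load  L4  bus=[BusRd]  L4: P0=S P1=I P2=I P3=I  mem[L4]=70
3. P2: load  L4  bus=[BusRd]  L4: P0=S P1=I P2=S P3=I  mem[L4]=70
4. P1: load  L3  bus=[BusRd]  L3: P0=I P1=S P2=I P3=I  mem[L3]=70
5. P2: load  L2  bus=[BusRd]  L2: P0=I P1=I P2=S P3=I  mem[L2]=40
6. P3: load  L4  bus=[BusRd]  L4: P0=S P1=I P2=S P3=S  mem[L4]=70
7. P1: load  L2  bus=[BusRd]  L2: P0=I P1=S P2=S P3=I  mem[L2]=40
8. P2: load  L3  bus=[BusRd]  L3: P0=I P1=S P2=S P3=I  mem[L3]=70
9. P1: store L1 := 29  bus=[BusRdX,Flush]  L1: P0=I P1=M P2=I P3=I  mem[L1]=2
10. P1: store L2 := 67  bus=[BusRdX]  L2: P0=I P1=M P2=I P3=I  mem[L2]=40
11. P1: store L3 := 18  bus=[BusRdX]  L3: P0=I P1=M P2=I P3=I  mem[L3]=70
12. P3: load  L3  bus=[BusRd,Flush]  L3: P0=I P1=S P2=I P3=S  mem[L3]=18
13. P3: store L3 := 81  bus=[BusRdX]  L3: P0=I P1=I P2=I P3=M  mem[L3]=18
14. P2: store L3 := 76  bus=[BusRdX,Flush]  L3: P0=I P1=I P2=M P3=I  mem[L3]=81
15. P0: store L3 := 56  bus=[BusRdX,Flush]  L3: P0=M P1=I P2=I P3=I  mem[L3]=76
16. P1: load  L3  bus=[BusRd,Flush]  L3: P0=S P1=S P2=I P3=I  mem[L3]=56
17. P1: load  L1  bus=[-]  L1: P0=I P1=M P2=I P3=I  mem[L1]=2
18. P2: load  L3  bus=[BusRd]  L3: P0=S P1=S P2=S P3=I  mem[L3]=56
19. P1: load  L4  bus=[BusRd]  L4: P0=S P1=S P2=S P3=S  mem[L4]=70
20. P2: load  L3  bus=[-]  L3: P0=S P1=S P2=S P3=I  mem[L3]=56
21. P0: store L2 := 98  bus=[BusRdX,Flush]  L2: P0=M P1=I P2=I P3=I  mem[L2]=67
22. P0: load  L3  bus=[-]  L3: P0=S P1=S P2=S P3=I  mem[L3]=56
23. P2: store L0 := 42  bus=[BusRdX]  L0: P0=I P1=I P2=M P3=I  mem[L0]=30
24. P0: store L2 := 48  bus=[-]  L2: P0=M P1=I P2=I P3=I  mem[L2]=67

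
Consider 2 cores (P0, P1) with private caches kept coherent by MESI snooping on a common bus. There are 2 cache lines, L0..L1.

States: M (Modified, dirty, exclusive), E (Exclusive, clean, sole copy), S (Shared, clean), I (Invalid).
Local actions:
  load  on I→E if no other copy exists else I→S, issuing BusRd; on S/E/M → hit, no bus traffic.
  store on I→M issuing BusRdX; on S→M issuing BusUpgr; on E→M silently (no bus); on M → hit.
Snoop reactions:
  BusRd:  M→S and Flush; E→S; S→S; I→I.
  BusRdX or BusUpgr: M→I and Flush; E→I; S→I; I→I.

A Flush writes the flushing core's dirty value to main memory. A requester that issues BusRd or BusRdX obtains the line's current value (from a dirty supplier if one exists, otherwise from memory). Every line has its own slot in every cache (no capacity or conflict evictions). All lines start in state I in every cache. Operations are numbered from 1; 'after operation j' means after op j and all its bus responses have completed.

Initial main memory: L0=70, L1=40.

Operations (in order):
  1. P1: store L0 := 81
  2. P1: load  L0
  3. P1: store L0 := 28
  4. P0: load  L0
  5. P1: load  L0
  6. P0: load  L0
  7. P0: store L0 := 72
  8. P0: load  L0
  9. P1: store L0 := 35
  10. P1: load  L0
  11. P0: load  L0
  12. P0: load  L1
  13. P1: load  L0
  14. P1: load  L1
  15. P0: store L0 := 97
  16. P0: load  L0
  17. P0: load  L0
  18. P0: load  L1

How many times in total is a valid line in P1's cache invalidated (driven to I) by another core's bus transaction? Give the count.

1. P1: store L0 := 81  bus=[BusRdX]  L0: P0=I P1=M  mem[L0]=70
2. P1: load  L0  bus=[-]  L0: P0=I P1=M  mem[L0]=70
3. P1: store L0 := 28  bus=[-]  L0: P0=I P1=M  mem[L0]=70
4. P0: load  L0  bus=[BusRd,Flush]  L0: P0=S P1=S  mem[L0]=28
5. P1: load  L0  bus=[-]  L0: P0=S P1=S  mem[L0]=28
6. P0: load  L0  bus=[-]  L0: P0=S P1=S  mem[L0]=28
7. P0: store L0 := 72  bus=[BusUpgr]  L0: P0=M P1=I  mem[L0]=28
8. P0: load  L0  bus=[-]  L0: P0=M P1=I  mem[L0]=28
9. P1: store L0 := 35  bus=[BusRdX,Flush]  L0: P0=I P1=M  mem[L0]=72
10. P1: load  L0  bus=[-]  L0: P0=I P1=M  mem[L0]=72
11. P0: load  L0  bus=[BusRd,Flush]  L0: P0=S P1=S  mem[L0]=35
12. P0: load  L1  bus=[BusRd]  L1: P0=E P1=I  mem[L1]=40
13. P1: load  L0  bus=[-]  L0: P0=S P1=S  mem[L0]=35
14. P1: load  L1  bus=[BusRd]  L1: P0=S P1=S  mem[L1]=40
15. P0: store L0 := 97  bus=[BusUpgr]  L0: P0=M P1=I  mem[L0]=35
16. P0: load  L0  bus=[-]  L0: P0=M P1=I  mem[L0]=35
17. P0: load  L0  bus=[-]  L0: P0=M P1=I  mem[L0]=35
18. P0: load  L1  bus=[-]  L1: P0=S P1=S  mem[L1]=40

invalidations = 2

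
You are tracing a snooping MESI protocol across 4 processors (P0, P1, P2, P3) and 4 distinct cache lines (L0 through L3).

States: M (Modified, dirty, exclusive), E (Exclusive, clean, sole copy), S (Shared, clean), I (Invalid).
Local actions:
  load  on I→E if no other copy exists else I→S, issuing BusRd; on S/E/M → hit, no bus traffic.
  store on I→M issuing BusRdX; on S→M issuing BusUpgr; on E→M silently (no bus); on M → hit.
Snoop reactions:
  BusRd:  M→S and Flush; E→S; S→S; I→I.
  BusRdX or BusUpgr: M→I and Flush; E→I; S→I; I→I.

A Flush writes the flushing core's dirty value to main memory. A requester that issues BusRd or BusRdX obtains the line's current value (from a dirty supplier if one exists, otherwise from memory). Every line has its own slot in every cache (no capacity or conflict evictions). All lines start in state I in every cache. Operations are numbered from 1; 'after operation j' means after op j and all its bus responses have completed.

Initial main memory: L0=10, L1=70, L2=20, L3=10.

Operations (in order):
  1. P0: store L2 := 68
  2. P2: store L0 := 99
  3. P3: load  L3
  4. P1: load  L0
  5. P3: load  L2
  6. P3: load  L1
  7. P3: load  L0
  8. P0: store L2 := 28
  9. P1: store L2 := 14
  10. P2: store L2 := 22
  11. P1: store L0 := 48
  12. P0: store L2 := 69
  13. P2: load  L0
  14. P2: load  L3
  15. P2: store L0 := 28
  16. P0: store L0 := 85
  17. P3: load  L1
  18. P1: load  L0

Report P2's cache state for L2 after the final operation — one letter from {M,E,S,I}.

[1] P0: store L2 := 68 | P0:M(68), P1:I, P2:I, P3:I | bus: BusRdX
[2] P2: store L0 := 99 | P0:I, P1:I, P2:M(99), P3:I | bus: BusRdX
[3] P3: load  L3 | P0:I, P1:I, P2:I, P3:E(10) | bus: BusRd
[4] P1: load  L0 | P0:I, P1:S(99), P2:S(99), P3:I | bus: BusRd,Flush
[5] P3: load  L2 | P0:S(68), P1:I, P2:I, P3:S(68) | bus: BusRd,Flush
[6] P3: load  L1 | P0:I, P1:I, P2:I, P3:E(70) | bus: BusRd
[7] P3: load  L0 | P0:I, P1:S(99), P2:S(99), P3:S(99) | bus: BusRd
[8] P0: store L2 := 28 | P0:M(28), P1:I, P2:I, P3:I | bus: BusUpgr
[9] P1: store L2 := 14 | P0:I, P1:M(14), P2:I, P3:I | bus: BusRdX,Flush
[10] P2: store L2 := 22 | P0:I, P1:I, P2:M(22), P3:I | bus: BusRdX,Flush
[11] P1: store L0 := 48 | P0:I, P1:M(48), P2:I, P3:I | bus: BusUpgr
[12] P0: store L2 := 69 | P0:M(69), P1:I, P2:I, P3:I | bus: BusRdX,Flush
[13] P2: load  L0 | P0:I, P1:S(48), P2:S(48), P3:I | bus: BusRd,Flush
[14] P2: load  L3 | P0:I, P1:I, P2:S(10), P3:S(10) | bus: BusRd
[15] P2: store L0 := 28 | P0:I, P1:I, P2:M(28), P3:I | bus: BusUpgr
[16] P0: store L0 := 85 | P0:M(85), P1:I, P2:I, P3:I | bus: BusRdX,Flush
[17] P3: load  L1 | P0:I, P1:I, P2:I, P3:E(70) | bus: none
[18] P1: load  L0 | P0:S(85), P1:S(85), P2:I, P3:I | bus: BusRd,Flush

state = I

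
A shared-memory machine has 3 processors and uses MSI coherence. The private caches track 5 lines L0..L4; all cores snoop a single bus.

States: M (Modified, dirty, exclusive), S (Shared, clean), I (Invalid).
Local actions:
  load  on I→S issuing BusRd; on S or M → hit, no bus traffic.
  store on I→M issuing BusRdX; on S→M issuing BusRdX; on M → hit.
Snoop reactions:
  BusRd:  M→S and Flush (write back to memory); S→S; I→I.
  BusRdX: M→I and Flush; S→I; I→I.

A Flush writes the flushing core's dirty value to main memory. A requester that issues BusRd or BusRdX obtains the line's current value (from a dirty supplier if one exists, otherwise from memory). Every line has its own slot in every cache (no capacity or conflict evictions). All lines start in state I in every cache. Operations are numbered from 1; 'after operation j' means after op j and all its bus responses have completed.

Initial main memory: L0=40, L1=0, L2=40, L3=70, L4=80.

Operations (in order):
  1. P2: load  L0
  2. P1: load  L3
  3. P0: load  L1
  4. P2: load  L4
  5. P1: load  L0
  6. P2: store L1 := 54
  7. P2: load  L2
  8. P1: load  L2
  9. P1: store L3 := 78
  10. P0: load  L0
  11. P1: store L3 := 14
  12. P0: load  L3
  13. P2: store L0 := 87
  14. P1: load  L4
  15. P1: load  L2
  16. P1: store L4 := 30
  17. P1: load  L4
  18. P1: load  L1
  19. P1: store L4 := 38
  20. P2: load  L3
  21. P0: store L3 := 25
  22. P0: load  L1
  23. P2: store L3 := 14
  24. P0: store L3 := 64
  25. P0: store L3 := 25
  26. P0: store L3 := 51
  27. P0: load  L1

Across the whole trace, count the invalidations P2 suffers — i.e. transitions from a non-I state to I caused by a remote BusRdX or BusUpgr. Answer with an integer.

[1] P2: load  L0 | P0:I, P1:I, P2:S(40) | bus: BusRd
[2] P1: load  L3 | P0:I, P1:S(70), P2:I | bus: BusRd
[3] P0: load  L1 | P0:S(0), P1:I, P2:I | bus: BusRd
[4] P2: load  L4 | P0:I, P1:I, P2:S(80) | bus: BusRd
[5] P1: load  L0 | P0:I, P1:S(40), P2:S(40) | bus: BusRd
[6] P2: store L1 := 54 | P0:I, P1:I, P2:M(54) | bus: BusRdX
[7] P2: load  L2 | P0:I, P1:I, P2:S(40) | bus: BusRd
[8] P1: load  L2 | P0:I, P1:S(40), P2:S(40) | bus: BusRd
[9] P1: store L3 := 78 | P0:I, P1:M(78), P2:I | bus: BusRdX
[10] P0: load  L0 | P0:S(40), P1:S(40), P2:S(40) | bus: BusRd
[11] P1: store L3 := 14 | P0:I, P1:M(14), P2:I | bus: none
[12] P0: load  L3 | P0:S(14), P1:S(14), P2:I | bus: BusRd,Flush
[13] P2: store L0 := 87 | P0:I, P1:I, P2:M(87) | bus: BusRdX
[14] P1: load  L4 | P0:I, P1:S(80), P2:S(80) | bus: BusRd
[15] P1: load  L2 | P0:I, P1:S(40), P2:S(40) | bus: none
[16] P1: store L4 := 30 | P0:I, P1:M(30), P2:I | bus: BusRdX
[17] P1: load  L4 | P0:I, P1:M(30), P2:I | bus: none
[18] P1: load  L1 | P0:I, P1:S(54), P2:S(54) | bus: BusRd,Flush
[19] P1: store L4 := 38 | P0:I, P1:M(38), P2:I | bus: none
[20] P2: load  L3 | P0:S(14), P1:S(14), P2:S(14) | bus: BusRd
[21] P0: store L3 := 25 | P0:M(25), P1:I, P2:I | bus: BusRdX
[22] P0: load  L1 | P0:S(54), P1:S(54), P2:S(54) | bus: BusRd
[23] P2: store L3 := 14 | P0:I, P1:I, P2:M(14) | bus: BusRdX,Flush
[24] P0: store L3 := 64 | P0:M(64), P1:I, P2:I | bus: BusRdX,Flush
[25] P0: store L3 := 25 | P0:M(25), P1:I, P2:I | bus: none
[26] P0: store L3 := 51 | P0:M(51), P1:I, P2:I | bus: none
[27] P0: load  L1 | P0:S(54), P1:S(54), P2:S(54) | bus: none

invalidations = 3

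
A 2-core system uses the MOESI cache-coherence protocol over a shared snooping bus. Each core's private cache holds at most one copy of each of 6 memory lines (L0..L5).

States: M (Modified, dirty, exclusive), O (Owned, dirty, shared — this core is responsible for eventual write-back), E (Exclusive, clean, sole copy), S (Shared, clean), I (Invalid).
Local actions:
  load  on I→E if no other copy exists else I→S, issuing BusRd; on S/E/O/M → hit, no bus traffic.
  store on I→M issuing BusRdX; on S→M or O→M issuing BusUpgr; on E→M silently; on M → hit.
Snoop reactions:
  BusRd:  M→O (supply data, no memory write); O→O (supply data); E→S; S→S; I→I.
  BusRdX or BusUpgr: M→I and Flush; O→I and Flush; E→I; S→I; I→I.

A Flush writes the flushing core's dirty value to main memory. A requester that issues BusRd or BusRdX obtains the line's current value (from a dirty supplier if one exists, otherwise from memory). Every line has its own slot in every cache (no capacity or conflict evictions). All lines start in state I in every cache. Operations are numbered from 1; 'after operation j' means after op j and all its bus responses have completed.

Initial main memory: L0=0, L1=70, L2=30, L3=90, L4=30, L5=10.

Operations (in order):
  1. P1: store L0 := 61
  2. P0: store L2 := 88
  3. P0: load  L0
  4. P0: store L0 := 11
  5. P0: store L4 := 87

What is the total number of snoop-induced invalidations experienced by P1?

invalidations = 1

step 1: P1: store L0 := 61  ⟶  IM  (L0)  txn=BusRdX  M[L0]=0
step 2: P0: store L2 := 88  ⟶  MI  (L2)  txn=BusRdX  M[L2]=30
step 3: P0: load  L0  ⟶  SO  (L0)  txn=BusRd  M[L0]=0
step 4: P0: store L0 := 11  ⟶  MI  (L0)  txn=BusUpgr+Flush  M[L0]=61
step 5: P0: store L4 := 87  ⟶  MI  (L4)  txn=BusRdX  M[L4]=30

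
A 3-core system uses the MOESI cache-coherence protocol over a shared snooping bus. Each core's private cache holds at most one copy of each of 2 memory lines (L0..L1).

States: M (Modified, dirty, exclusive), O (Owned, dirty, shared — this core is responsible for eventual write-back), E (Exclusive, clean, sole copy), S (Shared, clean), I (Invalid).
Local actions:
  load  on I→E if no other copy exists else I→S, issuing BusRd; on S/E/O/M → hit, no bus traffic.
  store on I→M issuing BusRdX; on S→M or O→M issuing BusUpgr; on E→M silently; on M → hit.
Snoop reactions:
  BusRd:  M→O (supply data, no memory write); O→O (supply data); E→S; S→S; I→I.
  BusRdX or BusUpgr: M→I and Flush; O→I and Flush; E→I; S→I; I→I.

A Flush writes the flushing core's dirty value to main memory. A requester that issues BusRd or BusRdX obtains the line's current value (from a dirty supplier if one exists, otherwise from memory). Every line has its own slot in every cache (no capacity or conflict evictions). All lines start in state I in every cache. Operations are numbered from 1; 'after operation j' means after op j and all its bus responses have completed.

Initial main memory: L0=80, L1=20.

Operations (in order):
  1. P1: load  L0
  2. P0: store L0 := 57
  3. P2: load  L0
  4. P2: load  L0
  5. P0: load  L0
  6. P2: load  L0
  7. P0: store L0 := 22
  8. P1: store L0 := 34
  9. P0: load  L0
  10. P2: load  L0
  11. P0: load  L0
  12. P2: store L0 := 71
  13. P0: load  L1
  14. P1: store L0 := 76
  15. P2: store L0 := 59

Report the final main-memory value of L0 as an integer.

  op1 P1: load  L0 → I/E/I on L0; bus BusRd; mem=80
  op2 P0: store L0 := 57 → M/I/I on L0; bus BusRdX; mem=80
  op3 P2: load  L0 → O/I/S on L0; bus BusRd; mem=80
  op4 P2: load  L0 → O/I/S on L0; bus (none); mem=80
  op5 P0: load  L0 → O/I/S on L0; bus (none); mem=80
  op6 P2: load  L0 → O/I/S on L0; bus (none); mem=80
  op7 P0: store L0 := 22 → M/I/I on L0; bus BusUpgr; mem=80
  op8 P1: store L0 := 34 → I/M/I on L0; bus BusRdX Flush; mem=22
  op9 P0: load  L0 → S/O/I on L0; bus BusRd; mem=22
  op10 P2: load  L0 → S/O/S on L0; bus BusRd; mem=22
  op11 P0: load  L0 → S/O/S on L0; bus (none); mem=22
  op12 P2: store L0 := 71 → I/I/M on L0; bus BusUpgr Flush; mem=34
  op13 P0: load  L1 → E/I/I on L1; bus BusRd; mem=20
  op14 P1: store L0 := 76 → I/M/I on L0; bus BusRdX Flush; mem=71
  op15 P2: store L0 := 59 → I/I/M on L0; bus BusRdX Flush; mem=76

memory[L0] = 76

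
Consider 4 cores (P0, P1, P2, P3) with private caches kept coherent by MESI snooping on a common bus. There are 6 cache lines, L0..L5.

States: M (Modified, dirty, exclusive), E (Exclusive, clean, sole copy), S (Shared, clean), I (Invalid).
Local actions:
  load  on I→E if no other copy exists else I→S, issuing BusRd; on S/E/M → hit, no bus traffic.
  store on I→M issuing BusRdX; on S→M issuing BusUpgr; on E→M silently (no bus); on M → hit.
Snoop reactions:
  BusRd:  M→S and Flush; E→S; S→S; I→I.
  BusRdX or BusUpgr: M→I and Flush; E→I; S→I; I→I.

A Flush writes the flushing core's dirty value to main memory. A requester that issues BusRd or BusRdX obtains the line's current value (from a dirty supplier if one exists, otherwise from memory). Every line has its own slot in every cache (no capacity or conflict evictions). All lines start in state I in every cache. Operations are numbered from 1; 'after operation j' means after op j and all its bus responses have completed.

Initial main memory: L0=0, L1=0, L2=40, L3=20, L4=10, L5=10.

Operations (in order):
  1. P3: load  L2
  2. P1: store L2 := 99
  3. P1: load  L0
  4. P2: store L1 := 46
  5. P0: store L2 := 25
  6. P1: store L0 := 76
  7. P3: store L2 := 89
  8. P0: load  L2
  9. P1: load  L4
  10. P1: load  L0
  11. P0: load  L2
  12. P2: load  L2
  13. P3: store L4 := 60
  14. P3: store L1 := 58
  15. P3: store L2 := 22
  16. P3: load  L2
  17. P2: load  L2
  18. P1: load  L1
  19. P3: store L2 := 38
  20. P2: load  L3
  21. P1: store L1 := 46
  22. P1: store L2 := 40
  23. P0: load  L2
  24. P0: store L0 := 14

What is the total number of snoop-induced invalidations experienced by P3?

invalidations = 3

step 1: P3: load  L2  ⟶  IIIE  (L2)  txn=BusRd  M[L2]=40
step 2: P1: store L2 := 99  ⟶  IMII  (L2)  txn=BusRdX  M[L2]=40
step 3: P1: load  L0  ⟶  IEII  (L0)  txn=BusRd  M[L0]=0
step 4: P2: store L1 := 46  ⟶  IIMI  (L1)  txn=BusRdX  M[L1]=0
step 5: P0: store L2 := 25  ⟶  MIII  (L2)  txn=BusRdX+Flush  M[L2]=99
step 6: P1: store L0 := 76  ⟶  IMII  (L0)  txn=∅  M[L0]=0
step 7: P3: store L2 := 89  ⟶  IIIM  (L2)  txn=BusRdX+Flush  M[L2]=25
step 8: P0: load  L2  ⟶  SIIS  (L2)  txn=BusRd+Flush  M[L2]=89
step 9: P1: load  L4  ⟶  IEII  (L4)  txn=BusRd  M[L4]=10
step 10: P1: load  L0  ⟶  IMII  (L0)  txn=∅  M[L0]=0
step 11: P0: load  L2  ⟶  SIIS  (L2)  txn=∅  M[L2]=89
step 12: P2: load  L2  ⟶  SISS  (L2)  txn=BusRd  M[L2]=89
step 13: P3: store L4 := 60  ⟶  IIIM  (L4)  txn=BusRdX  M[L4]=10
step 14: P3: store L1 := 58  ⟶  IIIM  (L1)  txn=BusRdX+Flush  M[L1]=46
step 15: P3: store L2 := 22  ⟶  IIIM  (L2)  txn=BusUpgr  M[L2]=89
step 16: P3: load  L2  ⟶  IIIM  (L2)  txn=∅  M[L2]=89
step 17: P2: load  L2  ⟶  IISS  (L2)  txn=BusRd+Flush  M[L2]=22
step 18: P1: load  L1  ⟶  ISIS  (L1)  txn=BusRd+Flush  M[L1]=58
step 19: P3: store L2 := 38  ⟶  IIIM  (L2)  txn=BusUpgr  M[L2]=22
step 20: P2: load  L3  ⟶  IIEI  (L3)  txn=BusRd  M[L3]=20
step 21: P1: store L1 := 46  ⟶  IMII  (L1)  txn=BusUpgr  M[L1]=58
step 22: P1: store L2 := 40  ⟶  IMII  (L2)  txn=BusRdX+Flush  M[L2]=38
step 23: P0: load  L2  ⟶  SSII  (L2)  txn=BusRd+Flush  M[L2]=40
step 24: P0: store L0 := 14  ⟶  MIII  (L0)  txn=BusRdX+Flush  M[L0]=76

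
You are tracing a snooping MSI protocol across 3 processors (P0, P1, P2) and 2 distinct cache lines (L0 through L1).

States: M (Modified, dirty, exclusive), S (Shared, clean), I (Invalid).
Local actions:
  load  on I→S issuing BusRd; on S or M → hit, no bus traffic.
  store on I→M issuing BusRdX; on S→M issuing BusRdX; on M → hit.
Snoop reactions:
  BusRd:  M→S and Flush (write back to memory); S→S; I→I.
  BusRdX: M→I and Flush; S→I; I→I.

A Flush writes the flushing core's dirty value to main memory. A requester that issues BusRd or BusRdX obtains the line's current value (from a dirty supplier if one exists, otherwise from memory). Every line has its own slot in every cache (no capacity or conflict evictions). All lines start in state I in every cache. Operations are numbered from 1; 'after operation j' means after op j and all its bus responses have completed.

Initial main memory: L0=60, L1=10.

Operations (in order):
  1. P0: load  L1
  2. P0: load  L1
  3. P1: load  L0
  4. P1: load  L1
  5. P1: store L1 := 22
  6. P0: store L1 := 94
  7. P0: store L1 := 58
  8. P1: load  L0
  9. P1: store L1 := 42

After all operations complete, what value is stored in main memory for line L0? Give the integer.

memory[L0] = 60

  op1 P0: load  L1 → S/I/I on L1; bus BusRd; mem=10
  op2 P0: load  L1 → S/I/I on L1; bus (none); mem=10
  op3 P1: load  L0 → I/S/I on L0; bus BusRd; mem=60
  op4 P1: load  L1 → S/S/I on L1; bus BusRd; mem=10
  op5 P1: store L1 := 22 → I/M/I on L1; bus BusRdX; mem=10
  op6 P0: store L1 := 94 → M/I/I on L1; bus BusRdX Flush; mem=22
  op7 P0: store L1 := 58 → M/I/I on L1; bus (none); mem=22
  op8 P1: load  L0 → I/S/I on L0; bus (none); mem=60
  op9 P1: store L1 := 42 → I/M/I on L1; bus BusRdX Flush; mem=58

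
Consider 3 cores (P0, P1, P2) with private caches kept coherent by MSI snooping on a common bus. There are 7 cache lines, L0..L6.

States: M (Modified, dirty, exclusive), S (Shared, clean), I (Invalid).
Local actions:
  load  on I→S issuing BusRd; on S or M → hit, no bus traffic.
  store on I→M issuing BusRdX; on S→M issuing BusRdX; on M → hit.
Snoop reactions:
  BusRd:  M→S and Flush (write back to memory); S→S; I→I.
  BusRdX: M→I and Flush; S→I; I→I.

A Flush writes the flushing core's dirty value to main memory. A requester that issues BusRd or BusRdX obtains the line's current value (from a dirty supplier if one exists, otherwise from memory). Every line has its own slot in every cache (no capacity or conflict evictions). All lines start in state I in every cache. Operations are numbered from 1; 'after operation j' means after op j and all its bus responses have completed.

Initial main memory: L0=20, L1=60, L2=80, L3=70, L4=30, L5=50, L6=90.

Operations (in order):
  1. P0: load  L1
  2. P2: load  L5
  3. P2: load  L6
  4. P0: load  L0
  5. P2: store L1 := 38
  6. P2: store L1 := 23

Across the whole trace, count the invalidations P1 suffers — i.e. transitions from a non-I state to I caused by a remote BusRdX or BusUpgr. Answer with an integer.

1. P0: load  L1  bus=[BusRd]  L1: P0=S P1=I P2=I  mem[L1]=60
2. P2: load  L5  bus=[BusRd]  L5: P0=I P1=I P2=S  mem[L5]=50
3. P2: load  L6  bus=[BusRd]  L6: P0=I P1=I P2=S  mem[L6]=90
4. P0: load  L0  bus=[BusRd]  L0: P0=S P1=I P2=I  mem[L0]=20
5. P2: store L1 := 38  bus=[BusRdX]  L1: P0=I P1=I P2=M  mem[L1]=60
6. P2: store L1 := 23  bus=[-]  L1: P0=I P1=I P2=M  mem[L1]=60

invalidations = 0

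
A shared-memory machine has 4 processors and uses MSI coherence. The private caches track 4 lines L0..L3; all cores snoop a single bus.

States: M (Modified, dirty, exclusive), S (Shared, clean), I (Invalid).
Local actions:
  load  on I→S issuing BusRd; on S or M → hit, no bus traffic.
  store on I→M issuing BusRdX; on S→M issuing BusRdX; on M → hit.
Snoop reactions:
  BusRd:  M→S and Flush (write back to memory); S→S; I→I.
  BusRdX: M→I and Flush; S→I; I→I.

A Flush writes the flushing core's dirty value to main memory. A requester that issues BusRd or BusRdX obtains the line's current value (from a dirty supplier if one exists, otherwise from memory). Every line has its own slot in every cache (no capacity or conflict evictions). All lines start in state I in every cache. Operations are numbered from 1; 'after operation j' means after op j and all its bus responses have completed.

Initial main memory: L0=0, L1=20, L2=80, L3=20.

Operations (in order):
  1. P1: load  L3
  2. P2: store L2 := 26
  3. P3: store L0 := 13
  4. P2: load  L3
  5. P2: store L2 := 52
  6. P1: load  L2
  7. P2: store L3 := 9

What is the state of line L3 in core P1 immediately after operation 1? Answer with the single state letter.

1. P1: load  L3  bus=[BusRd]  L3: P0=I P1=S P2=I P3=I  mem[L3]=20
2. P2: store L2 := 26  bus=[BusRdX]  L2: P0=I P1=I P2=M P3=I  mem[L2]=80
3. P3: store L0 := 13  bus=[BusRdX]  L0: P0=I P1=I P2=I P3=M  mem[L0]=0
4. P2: load  L3  bus=[BusRd]  L3: P0=I P1=S P2=S P3=I  mem[L3]=20
5. P2: store L2 := 52  bus=[-]  L2: P0=I P1=I P2=M P3=I  mem[L2]=80
6. P1: load  L2  bus=[BusRd,Flush]  L2: P0=I P1=S P2=S P3=I  mem[L2]=52
7. P2: store L3 := 9  bus=[BusRdX]  L3: P0=I P1=I P2=M P3=I  mem[L3]=20

state = S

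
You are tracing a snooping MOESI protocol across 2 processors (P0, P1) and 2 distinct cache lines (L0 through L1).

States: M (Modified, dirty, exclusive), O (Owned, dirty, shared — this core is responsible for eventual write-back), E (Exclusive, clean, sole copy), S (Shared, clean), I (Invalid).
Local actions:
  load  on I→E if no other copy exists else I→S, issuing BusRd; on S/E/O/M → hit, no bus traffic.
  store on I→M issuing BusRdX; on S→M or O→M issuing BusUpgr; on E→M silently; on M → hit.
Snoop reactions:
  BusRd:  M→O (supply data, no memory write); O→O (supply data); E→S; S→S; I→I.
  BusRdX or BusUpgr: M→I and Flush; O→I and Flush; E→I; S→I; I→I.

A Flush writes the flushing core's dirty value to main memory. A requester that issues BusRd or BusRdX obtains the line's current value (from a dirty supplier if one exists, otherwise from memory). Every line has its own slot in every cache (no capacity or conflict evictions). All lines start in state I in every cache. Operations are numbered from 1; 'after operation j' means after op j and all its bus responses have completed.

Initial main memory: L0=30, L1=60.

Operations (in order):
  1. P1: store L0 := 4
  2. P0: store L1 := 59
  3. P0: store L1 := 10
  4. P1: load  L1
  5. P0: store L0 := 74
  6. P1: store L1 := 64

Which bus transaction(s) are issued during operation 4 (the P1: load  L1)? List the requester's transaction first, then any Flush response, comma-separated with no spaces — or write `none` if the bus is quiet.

  op1 P1: store L0 := 4 → I/M on L0; bus BusRdX; mem=30
  op2 P0: store L1 := 59 → M/I on L1; bus BusRdX; mem=60
  op3 P0: store L1 := 10 → M/I on L1; bus (none); mem=60
  op4 P1: load  L1 → O/S on L1; bus BusRd; mem=60
  op5 P0: store L0 := 74 → M/I on L0; bus BusRdX Flush; mem=4
  op6 P1: store L1 := 64 → I/M on L1; bus BusUpgr Flush; mem=10

bus = BusRd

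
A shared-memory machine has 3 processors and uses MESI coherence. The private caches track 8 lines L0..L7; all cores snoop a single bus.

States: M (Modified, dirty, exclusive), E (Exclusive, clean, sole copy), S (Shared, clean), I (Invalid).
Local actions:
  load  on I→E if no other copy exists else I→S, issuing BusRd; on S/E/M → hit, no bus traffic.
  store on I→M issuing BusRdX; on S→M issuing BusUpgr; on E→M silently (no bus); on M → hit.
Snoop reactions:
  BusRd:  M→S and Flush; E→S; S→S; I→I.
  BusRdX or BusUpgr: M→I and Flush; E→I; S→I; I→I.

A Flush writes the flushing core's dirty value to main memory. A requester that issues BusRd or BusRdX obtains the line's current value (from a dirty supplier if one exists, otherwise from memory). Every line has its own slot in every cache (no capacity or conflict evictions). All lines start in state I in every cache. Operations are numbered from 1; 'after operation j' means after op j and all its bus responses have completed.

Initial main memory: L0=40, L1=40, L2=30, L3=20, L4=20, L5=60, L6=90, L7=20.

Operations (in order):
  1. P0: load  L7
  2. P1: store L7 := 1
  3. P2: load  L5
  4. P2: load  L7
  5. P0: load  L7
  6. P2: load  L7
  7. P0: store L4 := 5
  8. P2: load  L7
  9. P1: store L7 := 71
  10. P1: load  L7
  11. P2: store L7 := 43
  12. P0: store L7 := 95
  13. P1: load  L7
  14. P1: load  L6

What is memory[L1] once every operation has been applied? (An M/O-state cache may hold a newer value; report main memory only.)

  op1 P0: load  L7 → E/I/I on L7; bus BusRd; mem=20
  op2 P1: store L7 := 1 → I/M/I on L7; bus BusRdX; mem=20
  op3 P2: load  L5 → I/I/E on L5; bus BusRd; mem=60
  op4 P2: load  L7 → I/S/S on L7; bus BusRd Flush; mem=1
  op5 P0: load  L7 → S/S/S on L7; bus BusRd; mem=1
  op6 P2: load  L7 → S/S/S on L7; bus (none); mem=1
  op7 P0: store L4 := 5 → M/I/I on L4; bus BusRdX; mem=20
  op8 P2: load  L7 → S/S/S on L7; bus (none); mem=1
  op9 P1: store L7 := 71 → I/M/I on L7; bus BusUpgr; mem=1
  op10 P1: load  L7 → I/M/I on L7; bus (none); mem=1
  op11 P2: store L7 := 43 → I/I/M on L7; bus BusRdX Flush; mem=71
  op12 P0: store L7 := 95 → M/I/I on L7; bus BusRdX Flush; mem=43
  op13 P1: load  L7 → S/S/I on L7; bus BusRd Flush; mem=95
  op14 P1: load  L6 → I/E/I on L6; bus BusRd; mem=90

memory[L1] = 40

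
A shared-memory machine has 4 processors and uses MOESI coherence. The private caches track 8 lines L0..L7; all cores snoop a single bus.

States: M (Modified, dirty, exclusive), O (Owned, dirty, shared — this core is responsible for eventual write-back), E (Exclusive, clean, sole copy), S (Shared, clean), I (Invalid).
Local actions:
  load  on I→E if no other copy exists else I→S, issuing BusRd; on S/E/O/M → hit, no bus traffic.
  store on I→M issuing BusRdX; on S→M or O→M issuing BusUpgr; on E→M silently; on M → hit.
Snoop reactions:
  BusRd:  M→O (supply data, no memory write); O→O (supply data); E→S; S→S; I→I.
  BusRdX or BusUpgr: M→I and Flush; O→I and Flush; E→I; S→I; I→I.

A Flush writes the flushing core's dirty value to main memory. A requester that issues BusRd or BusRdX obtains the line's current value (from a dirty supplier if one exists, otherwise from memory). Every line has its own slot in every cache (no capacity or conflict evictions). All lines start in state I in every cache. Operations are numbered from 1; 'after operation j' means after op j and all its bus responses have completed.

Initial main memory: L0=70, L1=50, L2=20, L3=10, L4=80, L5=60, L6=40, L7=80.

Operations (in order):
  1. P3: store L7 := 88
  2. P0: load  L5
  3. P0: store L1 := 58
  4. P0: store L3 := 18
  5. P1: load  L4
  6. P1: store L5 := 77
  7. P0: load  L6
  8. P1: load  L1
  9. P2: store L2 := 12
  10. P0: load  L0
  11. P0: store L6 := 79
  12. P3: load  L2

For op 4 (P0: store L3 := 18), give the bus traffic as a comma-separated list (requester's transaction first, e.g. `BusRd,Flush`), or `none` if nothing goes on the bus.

1. P3: store L7 := 88  bus=[BusRdX]  L7: P0=I P1=I P2=I P3=M  mem[L7]=80
2. P0: load  L5  bus=[BusRd]  L5: P0=E P1=I P2=I P3=I  mem[L5]=60
3. P0: store L1 := 58  bus=[BusRdX]  L1: P0=M P1=I P2=I P3=I  mem[L1]=50
4. P0: store L3 := 18  bus=[BusRdX]  L3: P0=M P1=I P2=I P3=I  mem[L3]=10
5. P1: load  L4  bus=[BusRd]  L4: P0=I P1=E P2=I P3=I  mem[L4]=80
6. P1: store L5 := 77  bus=[BusRdX]  L5: P0=I P1=M P2=I P3=I  mem[L5]=60
7. P0: load  L6  bus=[BusRd]  L6: P0=E P1=I P2=I P3=I  mem[L6]=40
8. P1: load  L1  bus=[BusRd]  L1: P0=O P1=S P2=I P3=I  mem[L1]=50
9. P2: store L2 := 12  bus=[BusRdX]  L2: P0=I P1=I P2=M P3=I  mem[L2]=20
10. P0: load  L0  bus=[BusRd]  L0: P0=E P1=I P2=I P3=I  mem[L0]=70
11. P0: store L6 := 79  bus=[-]  L6: P0=M P1=I P2=I P3=I  mem[L6]=40
12. P3: load  L2  bus=[BusRd]  L2: P0=I P1=I P2=O P3=S  mem[L2]=20

bus = BusRdX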